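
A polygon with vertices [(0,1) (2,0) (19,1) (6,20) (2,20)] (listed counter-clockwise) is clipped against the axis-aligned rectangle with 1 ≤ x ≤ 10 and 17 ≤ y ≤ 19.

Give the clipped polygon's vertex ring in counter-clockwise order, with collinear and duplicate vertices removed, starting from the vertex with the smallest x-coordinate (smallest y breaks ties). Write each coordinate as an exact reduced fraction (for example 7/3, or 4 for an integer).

Clipped polygon: [(32/19,17) (153/19,17) (127/19,19) (36/19,19)]

1. After x ≥ 1: [(1,21/2) (1,1/2) (2,0) (19,1) (6,20) (2,20)]
2. After x ≤ 10: [(1,21/2) (1,1/2) (2,0) (10,8/17) (10,184/13) (6,20) (2,20)]
3. After y ≥ 17: [(32/19,17) (153/19,17) (6,20) (2,20)]
4. After y ≤ 19: [(36/19,19) (32/19,17) (153/19,17) (127/19,19)]
5. Canonical ring: [(32/19,17) (153/19,17) (127/19,19) (36/19,19)]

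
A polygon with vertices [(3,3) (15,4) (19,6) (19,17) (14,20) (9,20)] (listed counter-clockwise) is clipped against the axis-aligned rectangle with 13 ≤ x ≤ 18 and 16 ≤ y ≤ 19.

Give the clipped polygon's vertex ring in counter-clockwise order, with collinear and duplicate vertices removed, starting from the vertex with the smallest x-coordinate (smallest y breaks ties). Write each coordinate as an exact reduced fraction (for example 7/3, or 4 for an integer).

Clipped polygon: [(13,16) (18,16) (18,88/5) (47/3,19) (13,19)]

1. After x ≥ 13: [(13,23/6) (15,4) (19,6) (19,17) (14,20) (13,20)]
2. After x ≤ 18: [(13,23/6) (15,4) (18,11/2) (18,88/5) (14,20) (13,20)]
3. After y ≥ 16: [(13,16) (18,16) (18,88/5) (14,20) (13,20)]
4. After y ≤ 19: [(13,19) (13,16) (18,16) (18,88/5) (47/3,19)]
5. Canonical ring: [(13,16) (18,16) (18,88/5) (47/3,19) (13,19)]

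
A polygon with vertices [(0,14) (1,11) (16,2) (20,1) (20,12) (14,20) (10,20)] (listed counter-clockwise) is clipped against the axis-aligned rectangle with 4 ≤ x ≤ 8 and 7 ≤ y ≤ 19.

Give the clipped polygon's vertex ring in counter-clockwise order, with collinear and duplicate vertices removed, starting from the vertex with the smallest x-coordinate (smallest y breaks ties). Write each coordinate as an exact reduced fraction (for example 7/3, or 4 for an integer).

Clipped polygon: [(4,46/5) (23/3,7) (8,7) (8,94/5) (4,82/5)]

1. After x ≥ 4: [(4,82/5) (4,46/5) (16,2) (20,1) (20,12) (14,20) (10,20)]
2. After x ≤ 8: [(8,94/5) (4,82/5) (4,46/5) (8,34/5)]
3. After y ≥ 7: [(8,7) (8,94/5) (4,82/5) (4,46/5) (23/3,7)]
4. After y ≤ 19: [(8,7) (8,94/5) (4,82/5) (4,46/5) (23/3,7)]
5. Canonical ring: [(4,46/5) (23/3,7) (8,7) (8,94/5) (4,82/5)]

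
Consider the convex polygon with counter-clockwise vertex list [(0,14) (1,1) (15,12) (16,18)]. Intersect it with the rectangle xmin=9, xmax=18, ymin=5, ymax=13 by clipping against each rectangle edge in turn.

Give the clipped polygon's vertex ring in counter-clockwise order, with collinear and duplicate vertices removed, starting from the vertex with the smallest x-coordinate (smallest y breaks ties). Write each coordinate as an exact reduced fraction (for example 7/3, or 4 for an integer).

Clipped polygon: [(9,51/7) (15,12) (91/6,13) (9,13)]

1. After x ≥ 9: [(9,65/4) (9,51/7) (15,12) (16,18)]
2. After x ≤ 18: [(9,65/4) (9,51/7) (15,12) (16,18)]
3. After y ≥ 5: [(9,65/4) (9,51/7) (15,12) (16,18)]
4. After y ≤ 13: [(9,13) (9,51/7) (15,12) (91/6,13)]
5. Canonical ring: [(9,51/7) (15,12) (91/6,13) (9,13)]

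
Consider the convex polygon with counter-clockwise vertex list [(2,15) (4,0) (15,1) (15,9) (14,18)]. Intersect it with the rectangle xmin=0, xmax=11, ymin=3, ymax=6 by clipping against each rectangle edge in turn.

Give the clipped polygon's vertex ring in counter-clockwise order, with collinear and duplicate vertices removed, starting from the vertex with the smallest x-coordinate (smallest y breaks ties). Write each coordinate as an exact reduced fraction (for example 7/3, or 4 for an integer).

Clipped polygon: [(16/5,6) (18/5,3) (11,3) (11,6)]

1. After x ≥ 0: [(2,15) (4,0) (15,1) (15,9) (14,18)]
2. After x ≤ 11: [(11,69/4) (2,15) (4,0) (11,7/11)]
3. After y ≥ 3: [(11,3) (11,69/4) (2,15) (18/5,3)]
4. After y ≤ 6: [(11,3) (11,6) (16/5,6) (18/5,3)]
5. Canonical ring: [(16/5,6) (18/5,3) (11,3) (11,6)]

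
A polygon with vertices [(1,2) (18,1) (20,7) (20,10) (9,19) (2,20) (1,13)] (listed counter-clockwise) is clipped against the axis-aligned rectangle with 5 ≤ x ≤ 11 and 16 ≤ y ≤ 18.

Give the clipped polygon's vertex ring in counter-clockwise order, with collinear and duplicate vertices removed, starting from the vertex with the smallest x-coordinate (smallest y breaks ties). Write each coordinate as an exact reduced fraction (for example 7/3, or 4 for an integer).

Clipped polygon: [(5,16) (11,16) (11,191/11) (92/9,18) (5,18)]

1. After x ≥ 5: [(5,30/17) (18,1) (20,7) (20,10) (9,19) (5,137/7)]
2. After x ≤ 11: [(5,30/17) (11,24/17) (11,191/11) (9,19) (5,137/7)]
3. After y ≥ 16: [(5,16) (11,16) (11,191/11) (9,19) (5,137/7)]
4. After y ≤ 18: [(5,18) (5,16) (11,16) (11,191/11) (92/9,18)]
5. Canonical ring: [(5,16) (11,16) (11,191/11) (92/9,18) (5,18)]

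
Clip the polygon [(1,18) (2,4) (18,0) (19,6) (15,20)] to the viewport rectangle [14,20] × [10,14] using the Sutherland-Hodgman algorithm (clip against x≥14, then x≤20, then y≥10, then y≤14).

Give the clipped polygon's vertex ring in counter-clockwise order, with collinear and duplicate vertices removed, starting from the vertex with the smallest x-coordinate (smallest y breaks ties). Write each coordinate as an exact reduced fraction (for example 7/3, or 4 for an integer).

Clipped polygon: [(14,10) (125/7,10) (117/7,14) (14,14)]

1. After x ≥ 14: [(14,139/7) (14,1) (18,0) (19,6) (15,20)]
2. After x ≤ 20: [(14,139/7) (14,1) (18,0) (19,6) (15,20)]
3. After y ≥ 10: [(14,139/7) (14,10) (125/7,10) (15,20)]
4. After y ≤ 14: [(14,14) (14,10) (125/7,10) (117/7,14)]
5. Canonical ring: [(14,10) (125/7,10) (117/7,14) (14,14)]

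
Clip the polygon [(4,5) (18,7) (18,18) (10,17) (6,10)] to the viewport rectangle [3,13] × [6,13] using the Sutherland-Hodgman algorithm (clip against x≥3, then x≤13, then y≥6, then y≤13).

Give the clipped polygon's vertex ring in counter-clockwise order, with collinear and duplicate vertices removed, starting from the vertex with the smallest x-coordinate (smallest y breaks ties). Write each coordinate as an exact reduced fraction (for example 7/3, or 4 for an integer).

Clipped polygon: [(22/5,6) (11,6) (13,44/7) (13,13) (54/7,13) (6,10)]

1. After x ≥ 3: [(4,5) (18,7) (18,18) (10,17) (6,10)]
2. After x ≤ 13: [(4,5) (13,44/7) (13,139/8) (10,17) (6,10)]
3. After y ≥ 6: [(22/5,6) (11,6) (13,44/7) (13,139/8) (10,17) (6,10)]
4. After y ≤ 13: [(22/5,6) (11,6) (13,44/7) (13,13) (54/7,13) (6,10)]
5. Canonical ring: [(22/5,6) (11,6) (13,44/7) (13,13) (54/7,13) (6,10)]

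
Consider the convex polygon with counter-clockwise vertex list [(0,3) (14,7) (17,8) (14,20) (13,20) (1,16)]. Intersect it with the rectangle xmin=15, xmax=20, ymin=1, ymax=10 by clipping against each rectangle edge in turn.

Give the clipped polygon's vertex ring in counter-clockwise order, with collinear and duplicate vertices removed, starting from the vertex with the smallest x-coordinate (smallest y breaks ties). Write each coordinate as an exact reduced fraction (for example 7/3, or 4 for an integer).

1. After x ≥ 15: [(15,22/3) (17,8) (15,16)]
2. After x ≤ 20: [(15,22/3) (17,8) (15,16)]
3. After y ≥ 1: [(15,22/3) (17,8) (15,16)]
4. After y ≤ 10: [(15,10) (15,22/3) (17,8) (33/2,10)]
5. Canonical ring: [(15,22/3) (17,8) (33/2,10) (15,10)]

Clipped polygon: [(15,22/3) (17,8) (33/2,10) (15,10)]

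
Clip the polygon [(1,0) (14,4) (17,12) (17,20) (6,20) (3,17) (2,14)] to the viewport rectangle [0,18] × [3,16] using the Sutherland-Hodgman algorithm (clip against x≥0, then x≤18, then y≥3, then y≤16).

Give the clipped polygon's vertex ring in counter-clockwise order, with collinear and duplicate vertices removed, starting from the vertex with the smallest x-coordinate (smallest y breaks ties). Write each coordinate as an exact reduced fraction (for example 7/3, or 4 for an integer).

1. After x ≥ 0: [(1,0) (14,4) (17,12) (17,20) (6,20) (3,17) (2,14)]
2. After x ≤ 18: [(1,0) (14,4) (17,12) (17,20) (6,20) (3,17) (2,14)]
3. After y ≥ 3: [(17/14,3) (43/4,3) (14,4) (17,12) (17,20) (6,20) (3,17) (2,14)]
4. After y ≤ 16: [(17/14,3) (43/4,3) (14,4) (17,12) (17,16) (8/3,16) (2,14)]
5. Canonical ring: [(17/14,3) (43/4,3) (14,4) (17,12) (17,16) (8/3,16) (2,14)]

Clipped polygon: [(17/14,3) (43/4,3) (14,4) (17,12) (17,16) (8/3,16) (2,14)]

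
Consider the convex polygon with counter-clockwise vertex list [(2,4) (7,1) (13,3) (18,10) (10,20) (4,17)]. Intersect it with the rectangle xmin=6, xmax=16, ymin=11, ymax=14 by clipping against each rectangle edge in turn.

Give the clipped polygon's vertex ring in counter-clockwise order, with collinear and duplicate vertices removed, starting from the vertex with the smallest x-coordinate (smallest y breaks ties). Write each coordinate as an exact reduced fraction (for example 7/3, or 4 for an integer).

Clipped polygon: [(6,11) (16,11) (16,25/2) (74/5,14) (6,14)]

1. After x ≥ 6: [(6,8/5) (7,1) (13,3) (18,10) (10,20) (6,18)]
2. After x ≤ 16: [(6,8/5) (7,1) (13,3) (16,36/5) (16,25/2) (10,20) (6,18)]
3. After y ≥ 11: [(6,11) (16,11) (16,25/2) (10,20) (6,18)]
4. After y ≤ 14: [(6,14) (6,11) (16,11) (16,25/2) (74/5,14)]
5. Canonical ring: [(6,11) (16,11) (16,25/2) (74/5,14) (6,14)]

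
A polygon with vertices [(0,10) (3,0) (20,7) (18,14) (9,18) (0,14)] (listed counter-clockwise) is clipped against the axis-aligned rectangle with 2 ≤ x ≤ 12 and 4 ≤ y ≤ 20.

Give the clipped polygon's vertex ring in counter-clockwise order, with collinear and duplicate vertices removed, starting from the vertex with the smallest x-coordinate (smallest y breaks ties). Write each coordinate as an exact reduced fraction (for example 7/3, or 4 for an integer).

Clipped polygon: [(2,4) (12,4) (12,50/3) (9,18) (2,134/9)]

1. After x ≥ 2: [(2,10/3) (3,0) (20,7) (18,14) (9,18) (2,134/9)]
2. After x ≤ 12: [(2,10/3) (3,0) (12,63/17) (12,50/3) (9,18) (2,134/9)]
3. After y ≥ 4: [(2,4) (12,4) (12,50/3) (9,18) (2,134/9)]
4. After y ≤ 20: [(2,4) (12,4) (12,50/3) (9,18) (2,134/9)]
5. Canonical ring: [(2,4) (12,4) (12,50/3) (9,18) (2,134/9)]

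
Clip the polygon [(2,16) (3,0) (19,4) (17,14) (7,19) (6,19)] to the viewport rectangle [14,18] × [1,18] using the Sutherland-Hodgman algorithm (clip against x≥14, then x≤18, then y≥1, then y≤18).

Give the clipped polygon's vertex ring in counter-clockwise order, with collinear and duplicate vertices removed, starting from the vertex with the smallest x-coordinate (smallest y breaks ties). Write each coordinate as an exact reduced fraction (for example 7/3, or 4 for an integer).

1. After x ≥ 14: [(14,11/4) (19,4) (17,14) (14,31/2)]
2. After x ≤ 18: [(14,11/4) (18,15/4) (18,9) (17,14) (14,31/2)]
3. After y ≥ 1: [(14,11/4) (18,15/4) (18,9) (17,14) (14,31/2)]
4. After y ≤ 18: [(14,11/4) (18,15/4) (18,9) (17,14) (14,31/2)]
5. Canonical ring: [(14,11/4) (18,15/4) (18,9) (17,14) (14,31/2)]

Clipped polygon: [(14,11/4) (18,15/4) (18,9) (17,14) (14,31/2)]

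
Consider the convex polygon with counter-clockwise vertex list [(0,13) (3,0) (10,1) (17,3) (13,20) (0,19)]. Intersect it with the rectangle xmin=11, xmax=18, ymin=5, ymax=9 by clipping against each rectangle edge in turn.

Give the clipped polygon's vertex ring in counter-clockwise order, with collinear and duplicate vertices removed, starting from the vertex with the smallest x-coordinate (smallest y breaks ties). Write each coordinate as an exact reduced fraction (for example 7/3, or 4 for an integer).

1. After x ≥ 11: [(11,9/7) (17,3) (13,20) (11,258/13)]
2. After x ≤ 18: [(11,9/7) (17,3) (13,20) (11,258/13)]
3. After y ≥ 5: [(11,5) (281/17,5) (13,20) (11,258/13)]
4. After y ≤ 9: [(11,9) (11,5) (281/17,5) (265/17,9)]
5. Canonical ring: [(11,5) (281/17,5) (265/17,9) (11,9)]

Clipped polygon: [(11,5) (281/17,5) (265/17,9) (11,9)]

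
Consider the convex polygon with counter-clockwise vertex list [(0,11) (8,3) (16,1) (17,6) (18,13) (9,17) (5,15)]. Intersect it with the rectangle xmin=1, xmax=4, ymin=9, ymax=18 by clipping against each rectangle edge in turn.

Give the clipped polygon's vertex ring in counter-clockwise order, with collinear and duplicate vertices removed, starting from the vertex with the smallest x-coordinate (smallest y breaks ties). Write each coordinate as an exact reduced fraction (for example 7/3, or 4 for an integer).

Clipped polygon: [(1,10) (2,9) (4,9) (4,71/5) (1,59/5)]

1. After x ≥ 1: [(1,59/5) (1,10) (8,3) (16,1) (17,6) (18,13) (9,17) (5,15)]
2. After x ≤ 4: [(4,71/5) (1,59/5) (1,10) (4,7)]
3. After y ≥ 9: [(4,9) (4,71/5) (1,59/5) (1,10) (2,9)]
4. After y ≤ 18: [(4,9) (4,71/5) (1,59/5) (1,10) (2,9)]
5. Canonical ring: [(1,10) (2,9) (4,9) (4,71/5) (1,59/5)]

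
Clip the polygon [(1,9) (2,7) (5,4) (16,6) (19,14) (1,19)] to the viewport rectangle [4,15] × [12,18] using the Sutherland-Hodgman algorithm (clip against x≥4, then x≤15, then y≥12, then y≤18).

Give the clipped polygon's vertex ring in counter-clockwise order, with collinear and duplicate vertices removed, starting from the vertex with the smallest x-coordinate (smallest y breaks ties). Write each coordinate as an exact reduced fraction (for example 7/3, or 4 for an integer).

Clipped polygon: [(4,12) (15,12) (15,136/9) (23/5,18) (4,18)]

1. After x ≥ 4: [(4,5) (5,4) (16,6) (19,14) (4,109/6)]
2. After x ≤ 15: [(4,5) (5,4) (15,64/11) (15,136/9) (4,109/6)]
3. After y ≥ 12: [(4,12) (15,12) (15,136/9) (4,109/6)]
4. After y ≤ 18: [(4,18) (4,12) (15,12) (15,136/9) (23/5,18)]
5. Canonical ring: [(4,12) (15,12) (15,136/9) (23/5,18) (4,18)]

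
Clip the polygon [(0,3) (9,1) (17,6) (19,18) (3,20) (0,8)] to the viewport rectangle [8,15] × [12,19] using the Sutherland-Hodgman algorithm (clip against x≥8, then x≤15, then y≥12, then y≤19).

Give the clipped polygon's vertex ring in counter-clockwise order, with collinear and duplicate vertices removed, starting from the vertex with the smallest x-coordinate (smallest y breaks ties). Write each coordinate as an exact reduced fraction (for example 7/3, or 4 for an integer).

Clipped polygon: [(8,12) (15,12) (15,37/2) (11,19) (8,19)]

1. After x ≥ 8: [(8,11/9) (9,1) (17,6) (19,18) (8,155/8)]
2. After x ≤ 15: [(8,11/9) (9,1) (15,19/4) (15,37/2) (8,155/8)]
3. After y ≥ 12: [(8,12) (15,12) (15,37/2) (8,155/8)]
4. After y ≤ 19: [(8,19) (8,12) (15,12) (15,37/2) (11,19)]
5. Canonical ring: [(8,12) (15,12) (15,37/2) (11,19) (8,19)]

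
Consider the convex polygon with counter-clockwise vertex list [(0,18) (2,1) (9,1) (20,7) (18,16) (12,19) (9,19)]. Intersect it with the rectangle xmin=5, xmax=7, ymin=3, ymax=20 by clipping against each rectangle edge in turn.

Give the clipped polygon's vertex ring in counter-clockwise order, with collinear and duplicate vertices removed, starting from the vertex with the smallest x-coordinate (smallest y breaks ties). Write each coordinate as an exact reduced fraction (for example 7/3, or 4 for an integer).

Clipped polygon: [(5,3) (7,3) (7,169/9) (5,167/9)]

1. After x ≥ 5: [(5,167/9) (5,1) (9,1) (20,7) (18,16) (12,19) (9,19)]
2. After x ≤ 7: [(7,169/9) (5,167/9) (5,1) (7,1)]
3. After y ≥ 3: [(7,3) (7,169/9) (5,167/9) (5,3)]
4. After y ≤ 20: [(7,3) (7,169/9) (5,167/9) (5,3)]
5. Canonical ring: [(5,3) (7,3) (7,169/9) (5,167/9)]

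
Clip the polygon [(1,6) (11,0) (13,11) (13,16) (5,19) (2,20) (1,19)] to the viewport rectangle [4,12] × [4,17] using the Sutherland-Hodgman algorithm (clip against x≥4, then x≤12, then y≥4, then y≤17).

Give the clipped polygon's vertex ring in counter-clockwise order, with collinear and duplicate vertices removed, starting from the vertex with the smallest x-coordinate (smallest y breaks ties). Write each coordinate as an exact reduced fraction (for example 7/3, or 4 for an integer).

1. After x ≥ 4: [(4,21/5) (11,0) (13,11) (13,16) (5,19) (4,58/3)]
2. After x ≤ 12: [(4,21/5) (11,0) (12,11/2) (12,131/8) (5,19) (4,58/3)]
3. After y ≥ 4: [(4,21/5) (13/3,4) (129/11,4) (12,11/2) (12,131/8) (5,19) (4,58/3)]
4. After y ≤ 17: [(4,17) (4,21/5) (13/3,4) (129/11,4) (12,11/2) (12,131/8) (31/3,17)]
5. Canonical ring: [(4,21/5) (13/3,4) (129/11,4) (12,11/2) (12,131/8) (31/3,17) (4,17)]

Clipped polygon: [(4,21/5) (13/3,4) (129/11,4) (12,11/2) (12,131/8) (31/3,17) (4,17)]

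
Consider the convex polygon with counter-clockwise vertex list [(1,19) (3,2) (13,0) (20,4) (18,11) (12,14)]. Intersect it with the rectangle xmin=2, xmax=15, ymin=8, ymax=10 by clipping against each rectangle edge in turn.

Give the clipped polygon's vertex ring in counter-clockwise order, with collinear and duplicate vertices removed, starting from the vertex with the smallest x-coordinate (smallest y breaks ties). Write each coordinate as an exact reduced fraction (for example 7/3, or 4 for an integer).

1. After x ≥ 2: [(2,204/11) (2,21/2) (3,2) (13,0) (20,4) (18,11) (12,14)]
2. After x ≤ 15: [(2,204/11) (2,21/2) (3,2) (13,0) (15,8/7) (15,25/2) (12,14)]
3. After y ≥ 8: [(2,204/11) (2,21/2) (39/17,8) (15,8) (15,25/2) (12,14)]
4. After y ≤ 10: [(35/17,10) (39/17,8) (15,8) (15,10)]
5. Canonical ring: [(35/17,10) (39/17,8) (15,8) (15,10)]

Clipped polygon: [(35/17,10) (39/17,8) (15,8) (15,10)]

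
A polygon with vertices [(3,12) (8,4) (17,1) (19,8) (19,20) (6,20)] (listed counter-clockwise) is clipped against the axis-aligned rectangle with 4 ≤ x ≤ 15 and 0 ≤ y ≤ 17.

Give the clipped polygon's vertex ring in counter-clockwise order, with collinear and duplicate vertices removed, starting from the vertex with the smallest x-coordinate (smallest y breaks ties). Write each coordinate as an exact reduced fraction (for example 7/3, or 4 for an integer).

Clipped polygon: [(4,52/5) (8,4) (15,5/3) (15,17) (39/8,17) (4,44/3)]

1. After x ≥ 4: [(4,44/3) (4,52/5) (8,4) (17,1) (19,8) (19,20) (6,20)]
2. After x ≤ 15: [(4,44/3) (4,52/5) (8,4) (15,5/3) (15,20) (6,20)]
3. After y ≥ 0: [(4,44/3) (4,52/5) (8,4) (15,5/3) (15,20) (6,20)]
4. After y ≤ 17: [(39/8,17) (4,44/3) (4,52/5) (8,4) (15,5/3) (15,17)]
5. Canonical ring: [(4,52/5) (8,4) (15,5/3) (15,17) (39/8,17) (4,44/3)]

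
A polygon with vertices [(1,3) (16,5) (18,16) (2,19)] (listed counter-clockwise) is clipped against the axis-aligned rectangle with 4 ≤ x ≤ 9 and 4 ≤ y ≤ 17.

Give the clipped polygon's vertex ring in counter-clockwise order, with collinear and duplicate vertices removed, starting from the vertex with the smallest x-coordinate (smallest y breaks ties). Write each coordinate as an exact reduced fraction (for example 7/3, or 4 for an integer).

1. After x ≥ 4: [(4,17/5) (16,5) (18,16) (4,149/8)]
2. After x ≤ 9: [(4,17/5) (9,61/15) (9,283/16) (4,149/8)]
3. After y ≥ 4: [(4,4) (17/2,4) (9,61/15) (9,283/16) (4,149/8)]
4. After y ≤ 17: [(4,17) (4,4) (17/2,4) (9,61/15) (9,17)]
5. Canonical ring: [(4,4) (17/2,4) (9,61/15) (9,17) (4,17)]

Clipped polygon: [(4,4) (17/2,4) (9,61/15) (9,17) (4,17)]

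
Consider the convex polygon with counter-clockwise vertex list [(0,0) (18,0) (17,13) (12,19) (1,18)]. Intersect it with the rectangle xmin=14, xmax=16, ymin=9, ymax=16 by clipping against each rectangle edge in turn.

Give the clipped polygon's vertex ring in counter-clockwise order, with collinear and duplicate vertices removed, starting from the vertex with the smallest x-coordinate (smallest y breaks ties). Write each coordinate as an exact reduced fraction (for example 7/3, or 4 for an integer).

Clipped polygon: [(14,9) (16,9) (16,71/5) (29/2,16) (14,16)]

1. After x ≥ 14: [(14,0) (18,0) (17,13) (14,83/5)]
2. After x ≤ 16: [(14,0) (16,0) (16,71/5) (14,83/5)]
3. After y ≥ 9: [(14,9) (16,9) (16,71/5) (14,83/5)]
4. After y ≤ 16: [(14,16) (14,9) (16,9) (16,71/5) (29/2,16)]
5. Canonical ring: [(14,9) (16,9) (16,71/5) (29/2,16) (14,16)]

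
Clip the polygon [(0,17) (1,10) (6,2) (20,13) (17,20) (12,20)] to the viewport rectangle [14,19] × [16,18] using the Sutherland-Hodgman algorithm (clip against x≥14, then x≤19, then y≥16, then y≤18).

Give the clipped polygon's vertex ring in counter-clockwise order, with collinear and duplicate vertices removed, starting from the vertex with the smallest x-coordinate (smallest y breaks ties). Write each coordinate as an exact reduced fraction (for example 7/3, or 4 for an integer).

Clipped polygon: [(14,16) (131/7,16) (125/7,18) (14,18)]

1. After x ≥ 14: [(14,58/7) (20,13) (17,20) (14,20)]
2. After x ≤ 19: [(14,58/7) (19,171/14) (19,46/3) (17,20) (14,20)]
3. After y ≥ 16: [(14,16) (131/7,16) (17,20) (14,20)]
4. After y ≤ 18: [(14,18) (14,16) (131/7,16) (125/7,18)]
5. Canonical ring: [(14,16) (131/7,16) (125/7,18) (14,18)]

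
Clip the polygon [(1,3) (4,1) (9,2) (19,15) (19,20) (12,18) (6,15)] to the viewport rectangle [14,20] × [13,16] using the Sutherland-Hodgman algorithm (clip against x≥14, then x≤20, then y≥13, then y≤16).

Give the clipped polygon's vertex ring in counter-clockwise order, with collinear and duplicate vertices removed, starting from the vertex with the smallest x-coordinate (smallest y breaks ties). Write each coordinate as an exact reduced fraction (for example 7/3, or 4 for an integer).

Clipped polygon: [(14,13) (227/13,13) (19,15) (19,16) (14,16)]

1. After x ≥ 14: [(14,17/2) (19,15) (19,20) (14,130/7)]
2. After x ≤ 20: [(14,17/2) (19,15) (19,20) (14,130/7)]
3. After y ≥ 13: [(14,13) (227/13,13) (19,15) (19,20) (14,130/7)]
4. After y ≤ 16: [(14,16) (14,13) (227/13,13) (19,15) (19,16)]
5. Canonical ring: [(14,13) (227/13,13) (19,15) (19,16) (14,16)]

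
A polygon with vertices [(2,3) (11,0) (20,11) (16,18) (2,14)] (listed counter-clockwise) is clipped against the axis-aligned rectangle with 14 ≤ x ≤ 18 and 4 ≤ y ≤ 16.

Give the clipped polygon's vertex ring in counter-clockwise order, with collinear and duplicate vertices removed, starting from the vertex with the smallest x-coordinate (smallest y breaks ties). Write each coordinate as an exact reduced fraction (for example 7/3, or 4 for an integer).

1. After x ≥ 14: [(14,11/3) (20,11) (16,18) (14,122/7)]
2. After x ≤ 18: [(14,11/3) (18,77/9) (18,29/2) (16,18) (14,122/7)]
3. After y ≥ 4: [(14,4) (157/11,4) (18,77/9) (18,29/2) (16,18) (14,122/7)]
4. After y ≤ 16: [(14,16) (14,4) (157/11,4) (18,77/9) (18,29/2) (120/7,16)]
5. Canonical ring: [(14,4) (157/11,4) (18,77/9) (18,29/2) (120/7,16) (14,16)]

Clipped polygon: [(14,4) (157/11,4) (18,77/9) (18,29/2) (120/7,16) (14,16)]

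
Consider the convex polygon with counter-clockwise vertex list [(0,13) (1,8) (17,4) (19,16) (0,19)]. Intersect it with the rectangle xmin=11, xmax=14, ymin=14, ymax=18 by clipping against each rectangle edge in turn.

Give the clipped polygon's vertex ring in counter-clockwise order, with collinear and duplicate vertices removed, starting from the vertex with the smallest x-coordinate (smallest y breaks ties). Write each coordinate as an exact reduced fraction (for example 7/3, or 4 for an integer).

1. After x ≥ 11: [(11,11/2) (17,4) (19,16) (11,328/19)]
2. After x ≤ 14: [(11,11/2) (14,19/4) (14,319/19) (11,328/19)]
3. After y ≥ 14: [(11,14) (14,14) (14,319/19) (11,328/19)]
4. After y ≤ 18: [(11,14) (14,14) (14,319/19) (11,328/19)]
5. Canonical ring: [(11,14) (14,14) (14,319/19) (11,328/19)]

Clipped polygon: [(11,14) (14,14) (14,319/19) (11,328/19)]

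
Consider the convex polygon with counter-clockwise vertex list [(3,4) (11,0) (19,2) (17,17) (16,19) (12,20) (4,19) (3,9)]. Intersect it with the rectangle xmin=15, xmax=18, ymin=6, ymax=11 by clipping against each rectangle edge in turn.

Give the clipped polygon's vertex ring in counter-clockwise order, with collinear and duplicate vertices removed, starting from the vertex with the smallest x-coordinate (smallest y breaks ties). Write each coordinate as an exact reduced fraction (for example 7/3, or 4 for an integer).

1. After x ≥ 15: [(15,1) (19,2) (17,17) (16,19) (15,77/4)]
2. After x ≤ 18: [(15,1) (18,7/4) (18,19/2) (17,17) (16,19) (15,77/4)]
3. After y ≥ 6: [(15,6) (18,6) (18,19/2) (17,17) (16,19) (15,77/4)]
4. After y ≤ 11: [(15,11) (15,6) (18,6) (18,19/2) (89/5,11)]
5. Canonical ring: [(15,6) (18,6) (18,19/2) (89/5,11) (15,11)]

Clipped polygon: [(15,6) (18,6) (18,19/2) (89/5,11) (15,11)]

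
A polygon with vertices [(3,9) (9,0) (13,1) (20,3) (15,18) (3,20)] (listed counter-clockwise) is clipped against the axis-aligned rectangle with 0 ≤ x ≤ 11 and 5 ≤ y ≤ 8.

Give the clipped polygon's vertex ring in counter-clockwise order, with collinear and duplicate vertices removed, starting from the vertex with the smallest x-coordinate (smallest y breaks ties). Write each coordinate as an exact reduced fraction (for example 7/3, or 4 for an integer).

Clipped polygon: [(11/3,8) (17/3,5) (11,5) (11,8)]

1. After x ≥ 0: [(3,9) (9,0) (13,1) (20,3) (15,18) (3,20)]
2. After x ≤ 11: [(3,9) (9,0) (11,1/2) (11,56/3) (3,20)]
3. After y ≥ 5: [(3,9) (17/3,5) (11,5) (11,56/3) (3,20)]
4. After y ≤ 8: [(11/3,8) (17/3,5) (11,5) (11,8)]
5. Canonical ring: [(11/3,8) (17/3,5) (11,5) (11,8)]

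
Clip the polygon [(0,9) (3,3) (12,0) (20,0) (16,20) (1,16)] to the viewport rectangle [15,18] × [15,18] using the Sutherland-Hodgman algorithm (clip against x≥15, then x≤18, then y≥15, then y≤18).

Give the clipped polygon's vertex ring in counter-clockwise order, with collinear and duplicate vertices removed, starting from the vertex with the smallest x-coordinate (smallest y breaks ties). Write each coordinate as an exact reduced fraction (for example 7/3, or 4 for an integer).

Clipped polygon: [(15,15) (17,15) (82/5,18) (15,18)]

1. After x ≥ 15: [(15,0) (20,0) (16,20) (15,296/15)]
2. After x ≤ 18: [(15,0) (18,0) (18,10) (16,20) (15,296/15)]
3. After y ≥ 15: [(15,15) (17,15) (16,20) (15,296/15)]
4. After y ≤ 18: [(15,18) (15,15) (17,15) (82/5,18)]
5. Canonical ring: [(15,15) (17,15) (82/5,18) (15,18)]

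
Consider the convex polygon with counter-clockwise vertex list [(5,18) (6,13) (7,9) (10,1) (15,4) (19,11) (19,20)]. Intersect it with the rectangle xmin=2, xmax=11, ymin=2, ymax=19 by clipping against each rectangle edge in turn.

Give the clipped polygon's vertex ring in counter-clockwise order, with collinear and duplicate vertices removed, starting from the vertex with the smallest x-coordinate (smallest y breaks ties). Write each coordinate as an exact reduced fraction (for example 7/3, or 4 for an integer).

Clipped polygon: [(5,18) (6,13) (7,9) (77/8,2) (11,2) (11,132/7)]

1. After x ≥ 2: [(5,18) (6,13) (7,9) (10,1) (15,4) (19,11) (19,20)]
2. After x ≤ 11: [(11,132/7) (5,18) (6,13) (7,9) (10,1) (11,8/5)]
3. After y ≥ 2: [(11,2) (11,132/7) (5,18) (6,13) (7,9) (77/8,2)]
4. After y ≤ 19: [(11,2) (11,132/7) (5,18) (6,13) (7,9) (77/8,2)]
5. Canonical ring: [(5,18) (6,13) (7,9) (77/8,2) (11,2) (11,132/7)]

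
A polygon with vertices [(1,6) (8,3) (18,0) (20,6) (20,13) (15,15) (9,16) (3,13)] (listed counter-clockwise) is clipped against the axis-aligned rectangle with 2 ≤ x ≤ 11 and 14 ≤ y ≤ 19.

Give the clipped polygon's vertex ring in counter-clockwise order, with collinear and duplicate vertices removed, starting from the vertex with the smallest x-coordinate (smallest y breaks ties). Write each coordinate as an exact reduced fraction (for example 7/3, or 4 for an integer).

Clipped polygon: [(5,14) (11,14) (11,47/3) (9,16)]

1. After x ≥ 2: [(2,19/2) (2,39/7) (8,3) (18,0) (20,6) (20,13) (15,15) (9,16) (3,13)]
2. After x ≤ 11: [(2,19/2) (2,39/7) (8,3) (11,21/10) (11,47/3) (9,16) (3,13)]
3. After y ≥ 14: [(11,14) (11,47/3) (9,16) (5,14)]
4. After y ≤ 19: [(11,14) (11,47/3) (9,16) (5,14)]
5. Canonical ring: [(5,14) (11,14) (11,47/3) (9,16)]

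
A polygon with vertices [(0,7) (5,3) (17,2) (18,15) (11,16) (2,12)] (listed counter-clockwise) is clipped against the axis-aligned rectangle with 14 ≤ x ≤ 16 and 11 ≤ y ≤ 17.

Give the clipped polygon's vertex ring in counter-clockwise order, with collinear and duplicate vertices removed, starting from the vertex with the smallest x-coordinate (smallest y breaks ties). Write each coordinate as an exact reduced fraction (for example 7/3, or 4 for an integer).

1. After x ≥ 14: [(14,9/4) (17,2) (18,15) (14,109/7)]
2. After x ≤ 16: [(14,9/4) (16,25/12) (16,107/7) (14,109/7)]
3. After y ≥ 11: [(14,11) (16,11) (16,107/7) (14,109/7)]
4. After y ≤ 17: [(14,11) (16,11) (16,107/7) (14,109/7)]
5. Canonical ring: [(14,11) (16,11) (16,107/7) (14,109/7)]

Clipped polygon: [(14,11) (16,11) (16,107/7) (14,109/7)]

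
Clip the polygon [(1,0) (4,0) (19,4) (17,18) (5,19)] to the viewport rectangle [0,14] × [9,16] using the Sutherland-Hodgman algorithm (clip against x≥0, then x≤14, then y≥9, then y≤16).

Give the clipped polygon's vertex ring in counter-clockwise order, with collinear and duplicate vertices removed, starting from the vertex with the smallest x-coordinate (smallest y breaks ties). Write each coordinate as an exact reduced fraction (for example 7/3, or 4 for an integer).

1. After x ≥ 0: [(1,0) (4,0) (19,4) (17,18) (5,19)]
2. After x ≤ 14: [(1,0) (4,0) (14,8/3) (14,73/4) (5,19)]
3. After y ≥ 9: [(55/19,9) (14,9) (14,73/4) (5,19)]
4. After y ≤ 16: [(83/19,16) (55/19,9) (14,9) (14,16)]
5. Canonical ring: [(55/19,9) (14,9) (14,16) (83/19,16)]

Clipped polygon: [(55/19,9) (14,9) (14,16) (83/19,16)]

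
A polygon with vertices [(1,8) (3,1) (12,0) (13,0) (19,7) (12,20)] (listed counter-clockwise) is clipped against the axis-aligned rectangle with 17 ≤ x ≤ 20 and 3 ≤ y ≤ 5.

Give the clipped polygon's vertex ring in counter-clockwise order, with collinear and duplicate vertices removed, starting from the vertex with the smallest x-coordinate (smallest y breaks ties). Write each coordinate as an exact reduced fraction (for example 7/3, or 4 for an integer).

1. After x ≥ 17: [(17,14/3) (19,7) (17,75/7)]
2. After x ≤ 20: [(17,14/3) (19,7) (17,75/7)]
3. After y ≥ 3: [(17,14/3) (19,7) (17,75/7)]
4. After y ≤ 5: [(17,5) (17,14/3) (121/7,5)]
5. Canonical ring: [(17,14/3) (121/7,5) (17,5)]

Clipped polygon: [(17,14/3) (121/7,5) (17,5)]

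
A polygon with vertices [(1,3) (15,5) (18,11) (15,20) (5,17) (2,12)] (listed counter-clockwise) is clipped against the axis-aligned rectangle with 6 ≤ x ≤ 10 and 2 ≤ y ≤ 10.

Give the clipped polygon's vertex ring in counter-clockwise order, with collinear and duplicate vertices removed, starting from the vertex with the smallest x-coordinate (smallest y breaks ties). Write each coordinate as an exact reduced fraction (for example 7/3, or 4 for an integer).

1. After x ≥ 6: [(6,26/7) (15,5) (18,11) (15,20) (6,173/10)]
2. After x ≤ 10: [(6,26/7) (10,30/7) (10,37/2) (6,173/10)]
3. After y ≥ 2: [(6,26/7) (10,30/7) (10,37/2) (6,173/10)]
4. After y ≤ 10: [(6,10) (6,26/7) (10,30/7) (10,10)]
5. Canonical ring: [(6,26/7) (10,30/7) (10,10) (6,10)]

Clipped polygon: [(6,26/7) (10,30/7) (10,10) (6,10)]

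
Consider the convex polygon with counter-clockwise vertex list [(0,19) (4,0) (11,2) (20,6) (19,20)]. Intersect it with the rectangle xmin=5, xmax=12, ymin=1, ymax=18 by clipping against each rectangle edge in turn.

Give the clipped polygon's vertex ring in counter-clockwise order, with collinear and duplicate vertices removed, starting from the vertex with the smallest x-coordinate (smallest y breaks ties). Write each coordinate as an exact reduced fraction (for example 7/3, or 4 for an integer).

Clipped polygon: [(5,1) (15/2,1) (11,2) (12,22/9) (12,18) (5,18)]

1. After x ≥ 5: [(5,366/19) (5,2/7) (11,2) (20,6) (19,20)]
2. After x ≤ 12: [(12,373/19) (5,366/19) (5,2/7) (11,2) (12,22/9)]
3. After y ≥ 1: [(12,373/19) (5,366/19) (5,1) (15/2,1) (11,2) (12,22/9)]
4. After y ≤ 18: [(12,18) (5,18) (5,1) (15/2,1) (11,2) (12,22/9)]
5. Canonical ring: [(5,1) (15/2,1) (11,2) (12,22/9) (12,18) (5,18)]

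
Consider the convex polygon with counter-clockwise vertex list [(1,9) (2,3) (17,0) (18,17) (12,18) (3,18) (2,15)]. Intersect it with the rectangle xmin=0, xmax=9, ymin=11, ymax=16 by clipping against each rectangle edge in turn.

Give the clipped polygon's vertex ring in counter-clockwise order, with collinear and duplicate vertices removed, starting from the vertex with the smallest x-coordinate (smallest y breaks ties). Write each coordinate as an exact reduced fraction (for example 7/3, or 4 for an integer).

1. After x ≥ 0: [(1,9) (2,3) (17,0) (18,17) (12,18) (3,18) (2,15)]
2. After x ≤ 9: [(1,9) (2,3) (9,8/5) (9,18) (3,18) (2,15)]
3. After y ≥ 11: [(4/3,11) (9,11) (9,18) (3,18) (2,15)]
4. After y ≤ 16: [(4/3,11) (9,11) (9,16) (7/3,16) (2,15)]
5. Canonical ring: [(4/3,11) (9,11) (9,16) (7/3,16) (2,15)]

Clipped polygon: [(4/3,11) (9,11) (9,16) (7/3,16) (2,15)]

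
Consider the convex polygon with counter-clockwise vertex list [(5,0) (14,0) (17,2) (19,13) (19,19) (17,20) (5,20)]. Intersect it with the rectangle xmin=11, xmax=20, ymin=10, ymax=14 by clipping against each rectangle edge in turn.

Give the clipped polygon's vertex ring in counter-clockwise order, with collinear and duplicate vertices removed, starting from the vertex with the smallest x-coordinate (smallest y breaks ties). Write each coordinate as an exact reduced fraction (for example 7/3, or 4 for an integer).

1. After x ≥ 11: [(11,0) (14,0) (17,2) (19,13) (19,19) (17,20) (11,20)]
2. After x ≤ 20: [(11,0) (14,0) (17,2) (19,13) (19,19) (17,20) (11,20)]
3. After y ≥ 10: [(11,10) (203/11,10) (19,13) (19,19) (17,20) (11,20)]
4. After y ≤ 14: [(11,14) (11,10) (203/11,10) (19,13) (19,14)]
5. Canonical ring: [(11,10) (203/11,10) (19,13) (19,14) (11,14)]

Clipped polygon: [(11,10) (203/11,10) (19,13) (19,14) (11,14)]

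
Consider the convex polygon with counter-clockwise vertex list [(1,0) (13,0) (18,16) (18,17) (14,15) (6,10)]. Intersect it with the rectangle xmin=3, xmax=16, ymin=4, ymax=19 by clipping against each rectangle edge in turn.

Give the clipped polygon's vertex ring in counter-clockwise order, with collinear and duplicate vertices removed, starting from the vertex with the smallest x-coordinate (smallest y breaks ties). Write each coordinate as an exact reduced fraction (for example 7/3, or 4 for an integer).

Clipped polygon: [(3,4) (57/4,4) (16,48/5) (16,16) (14,15) (6,10)]

1. After x ≥ 3: [(3,4) (3,0) (13,0) (18,16) (18,17) (14,15) (6,10)]
2. After x ≤ 16: [(3,4) (3,0) (13,0) (16,48/5) (16,16) (14,15) (6,10)]
3. After y ≥ 4: [(3,4) (3,4) (57/4,4) (16,48/5) (16,16) (14,15) (6,10)]
4. After y ≤ 19: [(3,4) (3,4) (57/4,4) (16,48/5) (16,16) (14,15) (6,10)]
5. Canonical ring: [(3,4) (57/4,4) (16,48/5) (16,16) (14,15) (6,10)]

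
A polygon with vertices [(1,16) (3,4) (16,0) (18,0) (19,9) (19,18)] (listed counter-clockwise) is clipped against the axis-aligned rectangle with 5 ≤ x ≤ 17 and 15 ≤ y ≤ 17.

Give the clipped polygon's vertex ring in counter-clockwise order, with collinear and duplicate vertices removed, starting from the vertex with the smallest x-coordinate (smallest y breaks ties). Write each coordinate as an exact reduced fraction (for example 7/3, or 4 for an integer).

1. After x ≥ 5: [(5,148/9) (5,44/13) (16,0) (18,0) (19,9) (19,18)]
2. After x ≤ 17: [(17,160/9) (5,148/9) (5,44/13) (16,0) (17,0)]
3. After y ≥ 15: [(17,15) (17,160/9) (5,148/9) (5,15)]
4. After y ≤ 17: [(17,15) (17,17) (10,17) (5,148/9) (5,15)]
5. Canonical ring: [(5,15) (17,15) (17,17) (10,17) (5,148/9)]

Clipped polygon: [(5,15) (17,15) (17,17) (10,17) (5,148/9)]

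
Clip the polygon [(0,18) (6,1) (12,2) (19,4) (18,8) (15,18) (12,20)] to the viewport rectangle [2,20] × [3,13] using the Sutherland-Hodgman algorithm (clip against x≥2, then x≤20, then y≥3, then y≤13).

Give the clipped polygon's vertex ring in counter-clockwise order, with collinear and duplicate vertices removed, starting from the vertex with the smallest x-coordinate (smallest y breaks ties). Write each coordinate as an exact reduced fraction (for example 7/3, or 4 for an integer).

Clipped polygon: [(2,37/3) (90/17,3) (31/2,3) (19,4) (18,8) (33/2,13) (2,13)]

1. After x ≥ 2: [(2,55/3) (2,37/3) (6,1) (12,2) (19,4) (18,8) (15,18) (12,20)]
2. After x ≤ 20: [(2,55/3) (2,37/3) (6,1) (12,2) (19,4) (18,8) (15,18) (12,20)]
3. After y ≥ 3: [(2,55/3) (2,37/3) (90/17,3) (31/2,3) (19,4) (18,8) (15,18) (12,20)]
4. After y ≤ 13: [(2,13) (2,37/3) (90/17,3) (31/2,3) (19,4) (18,8) (33/2,13)]
5. Canonical ring: [(2,37/3) (90/17,3) (31/2,3) (19,4) (18,8) (33/2,13) (2,13)]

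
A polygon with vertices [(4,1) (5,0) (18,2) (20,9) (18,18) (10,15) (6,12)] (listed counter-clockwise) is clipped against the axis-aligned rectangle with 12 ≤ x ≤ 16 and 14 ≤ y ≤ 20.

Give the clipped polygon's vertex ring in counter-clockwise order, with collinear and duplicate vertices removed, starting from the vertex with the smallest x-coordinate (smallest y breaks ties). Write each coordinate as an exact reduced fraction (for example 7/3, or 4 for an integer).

1. After x ≥ 12: [(12,14/13) (18,2) (20,9) (18,18) (12,63/4)]
2. After x ≤ 16: [(12,14/13) (16,22/13) (16,69/4) (12,63/4)]
3. After y ≥ 14: [(12,14) (16,14) (16,69/4) (12,63/4)]
4. After y ≤ 20: [(12,14) (16,14) (16,69/4) (12,63/4)]
5. Canonical ring: [(12,14) (16,14) (16,69/4) (12,63/4)]

Clipped polygon: [(12,14) (16,14) (16,69/4) (12,63/4)]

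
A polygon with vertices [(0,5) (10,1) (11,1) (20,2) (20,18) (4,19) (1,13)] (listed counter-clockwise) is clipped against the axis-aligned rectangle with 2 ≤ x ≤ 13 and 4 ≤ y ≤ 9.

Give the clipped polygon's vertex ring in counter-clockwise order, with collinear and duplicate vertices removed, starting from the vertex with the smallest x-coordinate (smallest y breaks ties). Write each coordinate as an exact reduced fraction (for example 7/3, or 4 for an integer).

1. After x ≥ 2: [(2,21/5) (10,1) (11,1) (20,2) (20,18) (4,19) (2,15)]
2. After x ≤ 13: [(2,21/5) (10,1) (11,1) (13,11/9) (13,295/16) (4,19) (2,15)]
3. After y ≥ 4: [(2,21/5) (5/2,4) (13,4) (13,295/16) (4,19) (2,15)]
4. After y ≤ 9: [(2,9) (2,21/5) (5/2,4) (13,4) (13,9)]
5. Canonical ring: [(2,21/5) (5/2,4) (13,4) (13,9) (2,9)]

Clipped polygon: [(2,21/5) (5/2,4) (13,4) (13,9) (2,9)]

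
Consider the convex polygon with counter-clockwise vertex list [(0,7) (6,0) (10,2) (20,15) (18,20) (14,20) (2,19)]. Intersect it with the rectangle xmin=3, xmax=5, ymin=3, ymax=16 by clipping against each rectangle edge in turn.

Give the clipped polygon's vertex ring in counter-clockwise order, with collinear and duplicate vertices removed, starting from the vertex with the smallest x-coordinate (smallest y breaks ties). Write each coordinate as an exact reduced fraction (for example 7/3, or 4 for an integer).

1. After x ≥ 3: [(3,7/2) (6,0) (10,2) (20,15) (18,20) (14,20) (3,229/12)]
2. After x ≤ 5: [(3,7/2) (5,7/6) (5,77/4) (3,229/12)]
3. After y ≥ 3: [(3,7/2) (24/7,3) (5,3) (5,77/4) (3,229/12)]
4. After y ≤ 16: [(3,16) (3,7/2) (24/7,3) (5,3) (5,16)]
5. Canonical ring: [(3,7/2) (24/7,3) (5,3) (5,16) (3,16)]

Clipped polygon: [(3,7/2) (24/7,3) (5,3) (5,16) (3,16)]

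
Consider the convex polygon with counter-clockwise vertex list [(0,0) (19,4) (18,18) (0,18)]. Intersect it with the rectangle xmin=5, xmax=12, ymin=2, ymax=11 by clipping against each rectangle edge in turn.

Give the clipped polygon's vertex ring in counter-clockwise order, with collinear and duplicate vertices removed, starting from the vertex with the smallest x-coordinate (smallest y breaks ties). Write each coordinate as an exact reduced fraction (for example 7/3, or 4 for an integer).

1. After x ≥ 5: [(5,20/19) (19,4) (18,18) (5,18)]
2. After x ≤ 12: [(5,20/19) (12,48/19) (12,18) (5,18)]
3. After y ≥ 2: [(5,2) (19/2,2) (12,48/19) (12,18) (5,18)]
4. After y ≤ 11: [(5,11) (5,2) (19/2,2) (12,48/19) (12,11)]
5. Canonical ring: [(5,2) (19/2,2) (12,48/19) (12,11) (5,11)]

Clipped polygon: [(5,2) (19/2,2) (12,48/19) (12,11) (5,11)]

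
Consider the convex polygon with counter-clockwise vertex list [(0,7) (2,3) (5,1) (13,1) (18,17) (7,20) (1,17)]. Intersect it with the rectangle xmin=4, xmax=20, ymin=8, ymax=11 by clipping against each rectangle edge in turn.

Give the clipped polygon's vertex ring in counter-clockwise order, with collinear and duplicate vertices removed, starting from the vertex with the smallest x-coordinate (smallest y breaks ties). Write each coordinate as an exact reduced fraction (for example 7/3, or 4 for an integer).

Clipped polygon: [(4,8) (243/16,8) (129/8,11) (4,11)]

1. After x ≥ 4: [(4,5/3) (5,1) (13,1) (18,17) (7,20) (4,37/2)]
2. After x ≤ 20: [(4,5/3) (5,1) (13,1) (18,17) (7,20) (4,37/2)]
3. After y ≥ 8: [(4,8) (243/16,8) (18,17) (7,20) (4,37/2)]
4. After y ≤ 11: [(4,11) (4,8) (243/16,8) (129/8,11)]
5. Canonical ring: [(4,8) (243/16,8) (129/8,11) (4,11)]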